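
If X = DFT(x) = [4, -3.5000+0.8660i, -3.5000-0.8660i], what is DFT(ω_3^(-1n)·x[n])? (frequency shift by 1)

Modulation property: DFT(ω_3^(-1n)·x[n]) = X[(k-1) mod 3], so circularly shift X by 1 positions.

X[k-1] = [-3.5000-0.8660i, 4, -3.5000+0.8660i]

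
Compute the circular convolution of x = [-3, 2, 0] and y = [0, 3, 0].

(x ⊛ y)[n] = Σ(m=0 to 2) x[m] · y[(n-m) mod 3]

Computing each output sample:
(x ⊛ y)[0] = 0
(x ⊛ y)[1] = -9
(x ⊛ y)[2] = 6

x ⊛ y = [0, -9, 6]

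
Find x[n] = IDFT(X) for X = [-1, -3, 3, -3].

x[n] = (1/4) Σ(k=0 to 3) X[k] · e^(2πikn/4)

Computing each x[n]:
x[0] = -1
x[1] = -1
x[2] = 2
x[3] = -1

x = [-1, -1, 2, -1]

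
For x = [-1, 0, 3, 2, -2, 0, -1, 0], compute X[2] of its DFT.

X[2] = Σ(n=0 to 7) x[n] · ω_8^(2n) where ω_8 = e^(-2πi/8)
= (-1)·ω_8^0 + (0)·ω_8^2 + (3)·ω_8^4 + (2)·ω_8^6 + (-2)·ω_8^8 + (0)·ω_8^10 + (-1)·ω_8^12 + (0)·ω_8^14

X[2] = -5+2i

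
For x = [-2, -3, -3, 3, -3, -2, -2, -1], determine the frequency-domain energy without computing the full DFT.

Parseval: Σ|x[n]|² = (1/N)Σ|X[k]|², so Σ|X[k]|² = N·Σ|x[n]|² = 8·49.0000

Σ|X[k]|² = N·Σ|x[n]|² = 8·49.0000 = 392.0000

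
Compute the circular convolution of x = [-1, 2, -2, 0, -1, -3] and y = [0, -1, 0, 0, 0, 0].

(x ⊛ y)[n] = Σ(m=0 to 5) x[m] · y[(n-m) mod 6]

Computing each output sample:
(x ⊛ y)[0] = 3
(x ⊛ y)[1] = 1
(x ⊛ y)[2] = -2
(x ⊛ y)[3] = 2
(x ⊛ y)[4] = 0
(x ⊛ y)[5] = 1

x ⊛ y = [3, 1, -2, 2, 0, 1]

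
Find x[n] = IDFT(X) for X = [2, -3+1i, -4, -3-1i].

x[n] = (1/4) Σ(k=0 to 3) X[k] · e^(2πikn/4)

Computing each x[n]:
x[0] = -2
x[1] = 1
x[2] = 1
x[3] = 2

x = [-2, 1, 1, 2]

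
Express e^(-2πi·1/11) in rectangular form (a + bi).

ω_11^1 = e^(-2πi·1/11)
= cos(-2π·1/11) + i·sin(-2π·1/11)
= cos(-2π/11) + i·sin(-2π/11)

ω_11^1 = cos(-2π/11) + i·sin(-2π/11) = 0.8413-0.5406i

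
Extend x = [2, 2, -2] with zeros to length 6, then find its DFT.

Original 3-point DFT: [2, 2.0000-3.4641i, 2.0000+3.4641i]
Zero-padded 6-point DFT provides frequency interpolation.

DFT_6([x, 0, ...]) = [2, 4, 2.0000-3.4641i, -2, 2.0000+3.4641i, 4]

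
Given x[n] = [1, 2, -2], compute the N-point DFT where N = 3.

X[k] = Σ(n=0 to 2) x[n] · ω_3^(nk)
where ω_3 = e^(-2πi/3)

Computing each X[k]:
X[0] = 1
X[1] = 1.0000-3.4641i
X[2] = 1.0000+3.4641i

X = [1, 1.0000-3.4641i, 1.0000+3.4641i]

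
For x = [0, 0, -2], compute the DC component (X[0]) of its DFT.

X[0] = Σ(n=0 to 2) x[n] · ω_3^0 = Σ x[n]
= (0) + (0) + (-2)

X[0] = -2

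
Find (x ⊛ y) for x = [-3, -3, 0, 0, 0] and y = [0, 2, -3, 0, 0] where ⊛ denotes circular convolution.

(x ⊛ y)[n] = Σ(m=0 to 4) x[m] · y[(n-m) mod 5]

Computing each output sample:
(x ⊛ y)[0] = 0
(x ⊛ y)[1] = -6
(x ⊛ y)[2] = 3
(x ⊛ y)[3] = 9
(x ⊛ y)[4] = 0

x ⊛ y = [0, -6, 3, 9, 0]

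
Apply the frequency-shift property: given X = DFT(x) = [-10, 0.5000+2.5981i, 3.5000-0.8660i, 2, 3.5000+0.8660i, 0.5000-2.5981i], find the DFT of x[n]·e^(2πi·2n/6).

Modulation property: DFT(ω_6^(-2n)·x[n]) = X[(k-2) mod 6], so circularly shift X by 2 positions.

X[k-2] = [3.5000+0.8660i, 0.5000-2.5981i, -10, 0.5000+2.5981i, 3.5000-0.8660i, 2]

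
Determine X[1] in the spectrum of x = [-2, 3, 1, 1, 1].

X[1] = Σ(n=0 to 4) x[n] · ω_5^(1n) where ω_5 = e^(-2πi/5)
= (-2)·ω_5^0 + (3)·ω_5^1 + (1)·ω_5^2 + (1)·ω_5^3 + (1)·ω_5^4

X[1] = -2.3820-1.9021i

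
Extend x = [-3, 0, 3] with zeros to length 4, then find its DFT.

Original 3-point DFT: [0, -4.5000+2.5981i, -4.5000-2.5981i]
Zero-padded 4-point DFT provides frequency interpolation.

DFT_4([x, 0, ...]) = [0, -6, 0, -6]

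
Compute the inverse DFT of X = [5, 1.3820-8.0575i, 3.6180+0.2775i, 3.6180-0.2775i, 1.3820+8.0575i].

x[n] = (1/5) Σ(k=0 to 4) X[k] · e^(2πikn/5)

Computing each x[n]:
x[0] = 3
x[1] = 3
x[2] = 3
x[3] = -1
x[4] = -3

x = [3, 3, 3, -1, -3]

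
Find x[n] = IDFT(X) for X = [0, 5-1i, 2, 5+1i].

x[n] = (1/4) Σ(k=0 to 3) X[k] · e^(2πikn/4)

Computing each x[n]:
x[0] = 3
x[1] = 0
x[2] = -2
x[3] = -1

x = [3, 0, -2, -1]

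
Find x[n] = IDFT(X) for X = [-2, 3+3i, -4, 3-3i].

x[n] = (1/4) Σ(k=0 to 3) X[k] · e^(2πikn/4)

Computing each x[n]:
x[0] = 0
x[1] = -1
x[2] = -3
x[3] = 2

x = [0, -1, -3, 2]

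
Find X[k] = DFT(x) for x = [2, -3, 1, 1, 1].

X[k] = Σ(n=0 to 4) x[n] · ω_5^(nk)
where ω_5 = e^(-2πi/5)

Computing each X[k]:
X[0] = 2
X[1] = -0.2361+3.8042i
X[2] = 4.2361+2.3511i
X[3] = 4.2361-2.3511i
X[4] = -0.2361-3.8042i

X = [2, -0.2361+3.8042i, 4.2361+2.3511i, 4.2361-2.3511i, -0.2361-3.8042i]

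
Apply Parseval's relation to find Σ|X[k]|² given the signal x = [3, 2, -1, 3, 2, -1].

Parseval: Σ|x[n]|² = (1/N)Σ|X[k]|², so Σ|X[k]|² = N·Σ|x[n]|² = 6·28.0000

Σ|X[k]|² = N·Σ|x[n]|² = 6·28.0000 = 168.0000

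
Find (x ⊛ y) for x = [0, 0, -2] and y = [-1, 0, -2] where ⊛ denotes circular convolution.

(x ⊛ y)[n] = Σ(m=0 to 2) x[m] · y[(n-m) mod 3]

Computing each output sample:
(x ⊛ y)[0] = 0
(x ⊛ y)[1] = 4
(x ⊛ y)[2] = 2

x ⊛ y = [0, 4, 2]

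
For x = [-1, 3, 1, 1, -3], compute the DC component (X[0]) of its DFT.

X[0] = Σ(n=0 to 4) x[n] · ω_5^0 = Σ x[n]
= (-1) + (3) + (1) + (1) + (-3)

X[0] = 1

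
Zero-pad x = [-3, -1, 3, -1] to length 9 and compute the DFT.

Original 4-point DFT: [-2, -6, 2, -6]
Zero-padded 9-point DFT provides frequency interpolation.

DFT_9([x, 0, ...]) = [-2, -2.7451-1.4456i, -5.4927-0.9073i, -5.0000+3.4641i, 0.7378+3.1364i, 0.7378-3.1364i, -5.0000-3.4641i, -5.4927+0.9073i, -2.7451+1.4456i]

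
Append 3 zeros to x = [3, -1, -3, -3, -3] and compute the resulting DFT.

Original 5-point DFT: [-7, 6.6180-1.9021i, 4.3820-1.1756i, 4.3820+1.1756i, 6.6180+1.9021i]
Zero-padded 8-point DFT provides frequency interpolation.

DFT_8([x, 0, ...]) = [-7, 7.4142+5.8284i, 3-2i, 4.5858-0.1716i, 1, 4.5858+0.1716i, 3+2i, 7.4142-5.8284i]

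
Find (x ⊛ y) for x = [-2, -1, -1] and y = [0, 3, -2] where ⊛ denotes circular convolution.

(x ⊛ y)[n] = Σ(m=0 to 2) x[m] · y[(n-m) mod 3]

Computing each output sample:
(x ⊛ y)[0] = -1
(x ⊛ y)[1] = -4
(x ⊛ y)[2] = 1

x ⊛ y = [-1, -4, 1]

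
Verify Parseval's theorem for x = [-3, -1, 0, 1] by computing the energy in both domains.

Time domain:
Σ|x[n]|² = |-3|² + |-1|² + |0|² + |1|² = 11.0000

Frequency domain:
(1/4)Σ|X[k]|² = (1/4)(|-3|² + |-3+2i|² + |-3|² + |-3-2i|²) = (1/4)·44.0000 = 11.0000

Both sides agree, confirming Parseval's theorem.

Σ|x[n]|² = (1/N)Σ|X[k]|² = 11.0000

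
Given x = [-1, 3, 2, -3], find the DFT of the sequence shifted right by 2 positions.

Time shift by 2: X_shifted[k] = ω_4^(2k) · X[k]
Shifted x = [2, -3, -1, 3]

DFT(x[n-2]) = [1, 3+6i, 1, 3-6i]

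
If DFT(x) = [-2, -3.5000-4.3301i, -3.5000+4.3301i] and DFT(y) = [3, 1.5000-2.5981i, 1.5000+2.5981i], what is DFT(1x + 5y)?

By linearity: DFT(1x + 5y) = 1·DFT(x) + 5·DFT(y)
= 1·[-2, -3.5000-4.3301i, -3.5000+4.3301i] + 5·[3, 1.5000-2.5981i, 1.5000+2.5981i]

Computing element-wise:
Z[0] = 1·(-2) + 5·(3) = 13
Z[1] = 1·(-3.5000-4.3301i) + 5·(1.5000-2.5981i) = 4.0000-17.3206i
Z[2] = 1·(-3.5000+4.3301i) + 5·(1.5000+2.5981i) = 4.0000+17.3206i

DFT(1x + 5y) = 1·X + 5·Y = [13, 4.0000-17.3206i, 4.0000+17.3206i]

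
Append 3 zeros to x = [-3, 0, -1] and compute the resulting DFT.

Original 3-point DFT: [-4, -2.5000-0.8660i, -2.5000+0.8660i]
Zero-padded 6-point DFT provides frequency interpolation.

DFT_6([x, 0, ...]) = [-4, -2.5000+0.8660i, -2.5000-0.8660i, -4, -2.5000+0.8660i, -2.5000-0.8660i]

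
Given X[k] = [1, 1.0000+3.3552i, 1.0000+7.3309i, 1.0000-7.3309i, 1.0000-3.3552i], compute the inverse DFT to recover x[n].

x[n] = (1/5) Σ(k=0 to 4) X[k] · e^(2πikn/5)

Computing each x[n]:
x[0] = 1
x[1] = -3
x[2] = 2
x[3] = -2
x[4] = 3

x = [1, -3, 2, -2, 3]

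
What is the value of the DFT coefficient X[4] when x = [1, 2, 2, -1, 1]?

X[4] = Σ(n=0 to 4) x[n] · ω_5^(4n) where ω_5 = e^(-2πi/5)
= (1)·ω_5^0 + (2)·ω_5^4 + (2)·ω_5^8 + (-1)·ω_5^12 + (1)·ω_5^16

X[4] = 1.1180+2.7144i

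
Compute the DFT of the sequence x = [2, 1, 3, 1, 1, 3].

X[k] = Σ(n=0 to 5) x[n] · ω_6^(nk)
where ω_6 = e^(-2πi/6)

Computing each X[k]:
X[0] = 11
X[1] = 1
X[2] = -1.0000+3.4641i
X[3] = 1
X[4] = -1.0000-3.4641i
X[5] = 1

X = [11, 1, -1.0000+3.4641i, 1, -1.0000-3.4641i, 1]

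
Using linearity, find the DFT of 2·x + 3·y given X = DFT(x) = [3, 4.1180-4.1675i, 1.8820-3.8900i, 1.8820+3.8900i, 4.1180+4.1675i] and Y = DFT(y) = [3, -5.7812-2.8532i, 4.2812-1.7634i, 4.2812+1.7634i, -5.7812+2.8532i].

By linearity: DFT(2x + 3y) = 2·DFT(x) + 3·DFT(y)
= 2·[3, 4.1180-4.1675i, 1.8820-3.8900i, 1.8820+3.8900i, 4.1180+4.1675i] + 3·[3, -5.7812-2.8532i, 4.2812-1.7634i, 4.2812+1.7634i, -5.7812+2.8532i]

Computing element-wise:
Z[0] = 2·(3) + 3·(3) = 15
Z[1] = 2·(4.1180-4.1675i) + 3·(-5.7812-2.8532i) = -9.1076-16.8946i
Z[2] = 2·(1.8820-3.8900i) + 3·(4.2812-1.7634i) = 16.6076-13.0702i
Z[3] = 2·(1.8820+3.8900i) + 3·(4.2812+1.7634i) = 16.6076+13.0702i
Z[4] = 2·(4.1180+4.1675i) + 3·(-5.7812+2.8532i) = -9.1076+16.8946i

DFT(2x + 3y) = 2·X + 3·Y = [15, -9.1076-16.8946i, 16.6076-13.0702i, 16.6076+13.0702i, -9.1076+16.8946i]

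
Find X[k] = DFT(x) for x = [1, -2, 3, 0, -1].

X[k] = Σ(n=0 to 4) x[n] · ω_5^(nk)
where ω_5 = e^(-2πi/5)

Computing each X[k]:
X[0] = 1
X[1] = -2.3541-0.8123i
X[2] = 4.3541+3.4410i
X[3] = 4.3541-3.4410i
X[4] = -2.3541+0.8123i

X = [1, -2.3541-0.8123i, 4.3541+3.4410i, 4.3541-3.4410i, -2.3541+0.8123i]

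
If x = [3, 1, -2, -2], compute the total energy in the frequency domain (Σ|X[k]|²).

Parseval: Σ|x[n]|² = (1/N)Σ|X[k]|², so Σ|X[k]|² = N·Σ|x[n]|² = 4·18.0000

Σ|X[k]|² = N·Σ|x[n]|² = 4·18.0000 = 72.0000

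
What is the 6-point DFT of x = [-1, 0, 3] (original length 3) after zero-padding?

Original 3-point DFT: [2, -2.5000+2.5981i, -2.5000-2.5981i]
Zero-padded 6-point DFT provides frequency interpolation.

DFT_6([x, 0, ...]) = [2, -2.5000-2.5981i, -2.5000+2.5981i, 2, -2.5000-2.5981i, -2.5000+2.5981i]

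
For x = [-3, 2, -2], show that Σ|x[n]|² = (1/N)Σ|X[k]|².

Time domain:
Σ|x[n]|² = |-3|² + |2|² + |-2|² = 17.0000

Frequency domain:
(1/3)Σ|X[k]|² = (1/3)(|-3|² + |-3.0000-3.4641i|² + |-3.0000+3.4641i|²) = (1/3)·51.0000 = 17.0000

Both sides agree, confirming Parseval's theorem.

Σ|x[n]|² = (1/N)Σ|X[k]|² = 17.0000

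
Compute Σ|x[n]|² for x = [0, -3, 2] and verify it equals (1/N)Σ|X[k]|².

Time domain:
Σ|x[n]|² = |0|² + |-3|² + |2|² = 13.0000

Frequency domain:
(1/3)Σ|X[k]|² = (1/3)(|-1|² + |0.5000+4.3301i|² + |0.5000-4.3301i|²) = (1/3)·39.0000 = 13.0000

Both sides agree, confirming Parseval's theorem.

Σ|x[n]|² = (1/N)Σ|X[k]|² = 13.0000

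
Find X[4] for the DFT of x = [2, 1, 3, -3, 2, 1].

X[4] = Σ(n=0 to 5) x[n] · ω_6^(4n) where ω_6 = e^(-2πi/6)
= (2)·ω_6^0 + (1)·ω_6^4 + (3)·ω_6^8 + (-3)·ω_6^12 + (2)·ω_6^16 + (1)·ω_6^20

X[4] = -4.5000-0.8660i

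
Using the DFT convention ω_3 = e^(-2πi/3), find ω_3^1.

ω_3^1 = e^(-2πi·1/3)
= cos(-2π·1/3) + i·sin(-2π·1/3)
= cos(-2π/3) + i·sin(-2π/3)

ω_3^1 = cos(-2π/3) + i·sin(-2π/3) = -0.5000-0.8660i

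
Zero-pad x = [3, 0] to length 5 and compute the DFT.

Original 2-point DFT: [3, 3]
Zero-padded 5-point DFT provides frequency interpolation.

DFT_5([x, 0, ...]) = [3, 3, 3, 3, 3]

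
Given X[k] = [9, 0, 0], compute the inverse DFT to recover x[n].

x[n] = (1/3) Σ(k=0 to 2) X[k] · e^(2πikn/3)

Computing each x[n]:
x[0] = 3
x[1] = 3
x[2] = 3

x = [3, 3, 3]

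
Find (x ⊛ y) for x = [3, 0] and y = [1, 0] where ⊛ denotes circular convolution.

(x ⊛ y)[n] = Σ(m=0 to 1) x[m] · y[(n-m) mod 2]

Computing each output sample:
(x ⊛ y)[0] = 3
(x ⊛ y)[1] = 0

x ⊛ y = [3, 0]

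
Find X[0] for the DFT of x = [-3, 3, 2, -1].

X[0] = Σ(n=0 to 3) x[n] · ω_4^0 = Σ x[n]
= (-3) + (3) + (2) + (-1)

X[0] = 1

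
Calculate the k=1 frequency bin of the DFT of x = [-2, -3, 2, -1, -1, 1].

X[1] = Σ(n=0 to 5) x[n] · ω_6^(1n) where ω_6 = e^(-2πi/6)
= (-2)·ω_6^0 + (-3)·ω_6^1 + (2)·ω_6^2 + (-1)·ω_6^3 + (-1)·ω_6^4 + (1)·ω_6^5

X[1] = -2.5000+0.8660i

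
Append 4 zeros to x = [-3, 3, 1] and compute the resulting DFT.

Original 3-point DFT: [1, -5.0000-1.7321i, -5.0000+1.7321i]
Zero-padded 7-point DFT provides frequency interpolation.

DFT_7([x, 0, ...]) = [1, -1.3521-3.3204i, -4.5685-2.4909i, -5.0794-0.5198i, -5.0794+0.5198i, -4.5685+2.4909i, -1.3521+3.3204i]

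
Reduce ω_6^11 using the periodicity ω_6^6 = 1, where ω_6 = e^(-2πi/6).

Since ω_6^6 = 1, powers reduce modulo 6.
11 mod 6 = 5
So ω_6^11 = ω_6^5 = e^(-2πi·5/6)

ω_6^11 = ω_6^5 = 0.5000+0.8660i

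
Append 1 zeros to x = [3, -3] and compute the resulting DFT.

Original 2-point DFT: [0, 6]
Zero-padded 3-point DFT provides frequency interpolation.

DFT_3([x, 0, ...]) = [0, 4.5000+2.5981i, 4.5000-2.5981i]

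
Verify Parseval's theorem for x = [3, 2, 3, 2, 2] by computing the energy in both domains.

Time domain:
Σ|x[n]|² = |3|² + |2|² + |3|² + |2|² + |2|² = 30.0000

Frequency domain:
(1/5)Σ|X[k]|² = (1/5)(|12|² + |0.1910-0.5878i|² + |1.3090+0.9511i|² + |1.3090-0.9511i|² + |0.1910+0.5878i|²) = (1/5)·150.0000 = 30.0000

Both sides agree, confirming Parseval's theorem.

Σ|x[n]|² = (1/N)Σ|X[k]|² = 30.0000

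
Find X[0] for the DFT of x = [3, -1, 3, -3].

X[0] = Σ(n=0 to 3) x[n] · ω_4^0 = Σ x[n]
= (3) + (-1) + (3) + (-3)

X[0] = 2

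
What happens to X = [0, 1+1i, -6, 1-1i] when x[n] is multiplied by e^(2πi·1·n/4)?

Modulation property: DFT(ω_4^(-1n)·x[n]) = X[(k-1) mod 4], so circularly shift X by 1 positions.

X[k-1] = [1-1i, 0, 1+1i, -6]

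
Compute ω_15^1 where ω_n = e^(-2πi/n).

ω_15^1 = e^(-2πi·1/15)
= cos(-2π·1/15) + i·sin(-2π·1/15)
= cos(-2π/15) + i·sin(-2π/15)

ω_15^1 = cos(-2π/15) + i·sin(-2π/15) = 0.9135-0.4067i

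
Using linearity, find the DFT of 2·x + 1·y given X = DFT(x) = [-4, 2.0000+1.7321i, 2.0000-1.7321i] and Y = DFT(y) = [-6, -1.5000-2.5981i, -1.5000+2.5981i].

By linearity: DFT(2x + 1y) = 2·DFT(x) + 1·DFT(y)
= 2·[-4, 2.0000+1.7321i, 2.0000-1.7321i] + 1·[-6, -1.5000-2.5981i, -1.5000+2.5981i]

Computing element-wise:
Z[0] = 2·(-4) + 1·(-6) = -14
Z[1] = 2·(2.0000+1.7321i) + 1·(-1.5000-2.5981i) = 2.5000+0.8661i
Z[2] = 2·(2.0000-1.7321i) + 1·(-1.5000+2.5981i) = 2.5000-0.8661i

DFT(2x + 1y) = 2·X + 1·Y = [-14, 2.5000+0.8661i, 2.5000-0.8661i]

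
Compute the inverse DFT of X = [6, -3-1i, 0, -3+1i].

x[n] = (1/4) Σ(k=0 to 3) X[k] · e^(2πikn/4)

Computing each x[n]:
x[0] = 0
x[1] = 2
x[2] = 3
x[3] = 1

x = [0, 2, 3, 1]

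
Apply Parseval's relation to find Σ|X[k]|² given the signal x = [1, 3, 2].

Parseval: Σ|x[n]|² = (1/N)Σ|X[k]|², so Σ|X[k]|² = N·Σ|x[n]|² = 3·14.0000

Σ|X[k]|² = N·Σ|x[n]|² = 3·14.0000 = 42.0000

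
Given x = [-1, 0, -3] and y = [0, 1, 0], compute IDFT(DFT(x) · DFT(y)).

(x ⊛ y)[n] = Σ(m=0 to 2) x[m] · y[(n-m) mod 3]

Computing each output sample:
(x ⊛ y)[0] = -3
(x ⊛ y)[1] = -1
(x ⊛ y)[2] = 0

x ⊛ y = [-3, -1, 0]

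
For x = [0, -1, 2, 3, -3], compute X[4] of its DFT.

X[4] = Σ(n=0 to 4) x[n] · ω_5^(4n) where ω_5 = e^(-2πi/5)
= (0)·ω_5^0 + (-1)·ω_5^4 + (2)·ω_5^8 + (3)·ω_5^12 + (-3)·ω_5^16

X[4] = -5.2812+1.3143i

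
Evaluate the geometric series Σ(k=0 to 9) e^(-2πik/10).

Sum of all nth roots of unity equals 0 for n > 1 (geometric series with r ≠ 1).

0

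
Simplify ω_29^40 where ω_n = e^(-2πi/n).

Since ω_29^29 = 1, powers reduce modulo 29.
40 mod 29 = 11
So ω_29^40 = ω_29^11 = e^(-2πi·11/29)

ω_29^40 = ω_29^11 = -0.7260-0.6877i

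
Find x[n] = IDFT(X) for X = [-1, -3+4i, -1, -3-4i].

x[n] = (1/4) Σ(k=0 to 3) X[k] · e^(2πikn/4)

Computing each x[n]:
x[0] = -2
x[1] = -2
x[2] = 1
x[3] = 2

x = [-2, -2, 1, 2]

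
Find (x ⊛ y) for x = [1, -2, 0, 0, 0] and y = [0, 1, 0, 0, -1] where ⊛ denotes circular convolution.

(x ⊛ y)[n] = Σ(m=0 to 4) x[m] · y[(n-m) mod 5]

Computing each output sample:
(x ⊛ y)[0] = 2
(x ⊛ y)[1] = 1
(x ⊛ y)[2] = -2
(x ⊛ y)[3] = 0
(x ⊛ y)[4] = -1

x ⊛ y = [2, 1, -2, 0, -1]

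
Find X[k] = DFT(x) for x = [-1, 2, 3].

X[k] = Σ(n=0 to 2) x[n] · ω_3^(nk)
where ω_3 = e^(-2πi/3)

Computing each X[k]:
X[0] = 4
X[1] = -3.5000+0.8660i
X[2] = -3.5000-0.8660i

X = [4, -3.5000+0.8660i, -3.5000-0.8660i]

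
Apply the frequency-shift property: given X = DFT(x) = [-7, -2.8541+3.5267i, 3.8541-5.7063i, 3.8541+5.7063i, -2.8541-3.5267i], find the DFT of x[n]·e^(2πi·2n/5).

Modulation property: DFT(ω_5^(-2n)·x[n]) = X[(k-2) mod 5], so circularly shift X by 2 positions.

X[k-2] = [3.8541+5.7063i, -2.8541-3.5267i, -7, -2.8541+3.5267i, 3.8541-5.7063i]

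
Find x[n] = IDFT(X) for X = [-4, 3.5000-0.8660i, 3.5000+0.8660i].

x[n] = (1/3) Σ(k=0 to 2) X[k] · e^(2πikn/3)

Computing each x[n]:
x[0] = 1
x[1] = -2
x[2] = -3

x = [1, -2, -3]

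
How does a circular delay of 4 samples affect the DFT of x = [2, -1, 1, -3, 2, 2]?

Time shift by 4: X_shifted[k] = ω_6^(4k) · X[k]
Shifted x = [1, -3, 2, 2, 2, -1]

DFT(x[n-4]) = [3, -5.0000+1.7321i, 3.0000+1.7321i, 7, 3.0000-1.7321i, -5.0000-1.7321i]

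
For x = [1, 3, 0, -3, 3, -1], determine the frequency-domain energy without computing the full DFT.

Parseval: Σ|x[n]|² = (1/N)Σ|X[k]|², so Σ|X[k]|² = N·Σ|x[n]|² = 6·29.0000

Σ|X[k]|² = N·Σ|x[n]|² = 6·29.0000 = 174.0000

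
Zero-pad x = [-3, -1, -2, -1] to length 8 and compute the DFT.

Original 4-point DFT: [-7, -1, -3, -1]
Zero-padded 8-point DFT provides frequency interpolation.

DFT_8([x, 0, ...]) = [-7, -3.0000+3.4142i, -1, -3.0000-0.5858i, -3, -3.0000+0.5858i, -1, -3.0000-3.4142i]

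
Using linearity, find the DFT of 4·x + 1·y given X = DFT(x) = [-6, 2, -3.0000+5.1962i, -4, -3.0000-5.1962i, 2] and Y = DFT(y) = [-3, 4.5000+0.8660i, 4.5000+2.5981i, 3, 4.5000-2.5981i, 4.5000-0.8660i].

By linearity: DFT(4x + 1y) = 4·DFT(x) + 1·DFT(y)
= 4·[-6, 2, -3.0000+5.1962i, -4, -3.0000-5.1962i, 2] + 1·[-3, 4.5000+0.8660i, 4.5000+2.5981i, 3, 4.5000-2.5981i, 4.5000-0.8660i]

Computing element-wise:
Z[0] = 4·(-6) + 1·(-3) = -27
Z[1] = 4·(2) + 1·(4.5000+0.8660i) = 12.5000+0.8660i
Z[2] = 4·(-3.0000+5.1962i) + 1·(4.5000+2.5981i) = -7.5000+23.3829i
Z[3] = 4·(-4) + 1·(3) = -13
Z[4] = 4·(-3.0000-5.1962i) + 1·(4.5000-2.5981i) = -7.5000-23.3829i
Z[5] = 4·(2) + 1·(4.5000-0.8660i) = 12.5000-0.8660i

DFT(4x + 1y) = 4·X + 1·Y = [-27, 12.5000+0.8660i, -7.5000+23.3829i, -13, -7.5000-23.3829i, 12.5000-0.8660i]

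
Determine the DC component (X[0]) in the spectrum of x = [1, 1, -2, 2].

X[0] = Σ(n=0 to 3) x[n] · ω_4^0 = Σ x[n]
= (1) + (1) + (-2) + (2)

X[0] = 2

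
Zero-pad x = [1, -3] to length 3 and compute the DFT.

Original 2-point DFT: [-2, 4]
Zero-padded 3-point DFT provides frequency interpolation.

DFT_3([x, 0, ...]) = [-2, 2.5000+2.5981i, 2.5000-2.5981i]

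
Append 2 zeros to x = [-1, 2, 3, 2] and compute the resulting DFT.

Original 4-point DFT: [6, -4, -2, -4]
Zero-padded 6-point DFT provides frequency interpolation.

DFT_6([x, 0, ...]) = [6, -3.5000-4.3301i, -1.5000+0.8660i, -2, -1.5000-0.8660i, -3.5000+4.3301i]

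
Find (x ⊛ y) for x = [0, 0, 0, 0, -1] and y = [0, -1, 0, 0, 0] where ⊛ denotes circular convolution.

(x ⊛ y)[n] = Σ(m=0 to 4) x[m] · y[(n-m) mod 5]

Computing each output sample:
(x ⊛ y)[0] = 1
(x ⊛ y)[1] = 0
(x ⊛ y)[2] = 0
(x ⊛ y)[3] = 0
(x ⊛ y)[4] = 0

x ⊛ y = [1, 0, 0, 0, 0]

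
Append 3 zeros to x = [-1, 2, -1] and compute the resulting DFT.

Original 3-point DFT: [0, -1.5000-2.5981i, -1.5000+2.5981i]
Zero-padded 6-point DFT provides frequency interpolation.

DFT_6([x, 0, ...]) = [0, 0.5000-0.8660i, -1.5000-2.5981i, -4, -1.5000+2.5981i, 0.5000+0.8660i]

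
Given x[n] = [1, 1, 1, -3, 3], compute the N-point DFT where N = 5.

X[k] = Σ(n=0 to 4) x[n] · ω_5^(nk)
where ω_5 = e^(-2πi/5)

Computing each X[k]:
X[0] = 3
X[1] = 3.8541-0.4490i
X[2] = -2.8541+4.9798i
X[3] = -2.8541-4.9798i
X[4] = 3.8541+0.4490i

X = [3, 3.8541-0.4490i, -2.8541+4.9798i, -2.8541-4.9798i, 3.8541+0.4490i]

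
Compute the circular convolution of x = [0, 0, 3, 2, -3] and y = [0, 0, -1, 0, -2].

(x ⊛ y)[n] = Σ(m=0 to 4) x[m] · y[(n-m) mod 5]

Computing each output sample:
(x ⊛ y)[0] = -2
(x ⊛ y)[1] = -3
(x ⊛ y)[2] = -4
(x ⊛ y)[3] = 6
(x ⊛ y)[4] = -3

x ⊛ y = [-2, -3, -4, 6, -3]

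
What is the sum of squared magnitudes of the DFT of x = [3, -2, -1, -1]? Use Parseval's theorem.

Parseval: Σ|x[n]|² = (1/N)Σ|X[k]|², so Σ|X[k]|² = N·Σ|x[n]|² = 4·15.0000

Σ|X[k]|² = N·Σ|x[n]|² = 4·15.0000 = 60.0000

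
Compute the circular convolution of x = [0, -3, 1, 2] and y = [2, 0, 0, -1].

(x ⊛ y)[n] = Σ(m=0 to 3) x[m] · y[(n-m) mod 4]

Computing each output sample:
(x ⊛ y)[0] = 3
(x ⊛ y)[1] = -7
(x ⊛ y)[2] = 0
(x ⊛ y)[3] = 4

x ⊛ y = [3, -7, 0, 4]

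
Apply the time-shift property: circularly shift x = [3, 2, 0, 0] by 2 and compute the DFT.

Time shift by 2: X_shifted[k] = ω_4^(2k) · X[k]
Shifted x = [0, 0, 3, 2]

DFT(x[n-2]) = [5, -3+2i, 1, -3-2i]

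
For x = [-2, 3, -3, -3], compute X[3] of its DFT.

X[3] = Σ(n=0 to 3) x[n] · ω_4^(3n) where ω_4 = e^(-2πi/4)
= (-2)·ω_4^0 + (3)·ω_4^3 + (-3)·ω_4^6 + (-3)·ω_4^9

X[3] = 1+6i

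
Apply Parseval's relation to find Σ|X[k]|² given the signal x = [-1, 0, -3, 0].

Parseval: Σ|x[n]|² = (1/N)Σ|X[k]|², so Σ|X[k]|² = N·Σ|x[n]|² = 4·10.0000

Σ|X[k]|² = N·Σ|x[n]|² = 4·10.0000 = 40.0000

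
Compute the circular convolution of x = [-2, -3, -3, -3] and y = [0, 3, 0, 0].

(x ⊛ y)[n] = Σ(m=0 to 3) x[m] · y[(n-m) mod 4]

Computing each output sample:
(x ⊛ y)[0] = -9
(x ⊛ y)[1] = -6
(x ⊛ y)[2] = -9
(x ⊛ y)[3] = -9

x ⊛ y = [-9, -6, -9, -9]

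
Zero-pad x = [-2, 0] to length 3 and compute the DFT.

Original 2-point DFT: [-2, -2]
Zero-padded 3-point DFT provides frequency interpolation.

DFT_3([x, 0, ...]) = [-2, -2, -2]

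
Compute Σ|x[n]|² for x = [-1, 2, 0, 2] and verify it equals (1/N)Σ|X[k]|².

Time domain:
Σ|x[n]|² = |-1|² + |2|² + |0|² + |2|² = 9.0000

Frequency domain:
(1/4)Σ|X[k]|² = (1/4)(|3|² + |-1|² + |-5|² + |-1|²) = (1/4)·36.0000 = 9.0000

Both sides agree, confirming Parseval's theorem.

Σ|x[n]|² = (1/N)Σ|X[k]|² = 9.0000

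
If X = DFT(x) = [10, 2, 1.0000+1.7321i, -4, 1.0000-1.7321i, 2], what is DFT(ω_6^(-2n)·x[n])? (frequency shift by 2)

Modulation property: DFT(ω_6^(-2n)·x[n]) = X[(k-2) mod 6], so circularly shift X by 2 positions.

X[k-2] = [1.0000-1.7321i, 2, 10, 2, 1.0000+1.7321i, -4]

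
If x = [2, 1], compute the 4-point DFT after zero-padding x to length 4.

Original 2-point DFT: [3, 1]
Zero-padded 4-point DFT provides frequency interpolation.

DFT_4([x, 0, ...]) = [3, 2-1i, 1, 2+1i]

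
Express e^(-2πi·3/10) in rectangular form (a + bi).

ω_10^3 = e^(-2πi·3/10)
= cos(-2π·3/10) + i·sin(-2π·3/10)
= cos(-6π/10) + i·sin(-6π/10)

ω_10^3 = cos(-6π/10) + i·sin(-6π/10) = -0.3090-0.9511i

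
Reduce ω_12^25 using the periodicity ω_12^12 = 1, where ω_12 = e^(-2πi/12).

Since ω_12^12 = 1, powers reduce modulo 12.
25 mod 12 = 1
So ω_12^25 = ω_12^1 = e^(-2πi·1/12)

ω_12^25 = ω_12^1 = 0.8660-0.5000i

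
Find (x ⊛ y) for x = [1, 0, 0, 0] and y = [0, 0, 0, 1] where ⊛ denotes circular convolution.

(x ⊛ y)[n] = Σ(m=0 to 3) x[m] · y[(n-m) mod 4]

Computing each output sample:
(x ⊛ y)[0] = 0
(x ⊛ y)[1] = 0
(x ⊛ y)[2] = 0
(x ⊛ y)[3] = 1

x ⊛ y = [0, 0, 0, 1]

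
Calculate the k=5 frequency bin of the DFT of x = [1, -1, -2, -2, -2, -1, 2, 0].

X[5] = Σ(n=0 to 7) x[n] · ω_8^(5n) where ω_8 = e^(-2πi/8)
= (1)·ω_8^0 + (-1)·ω_8^5 + (-2)·ω_8^10 + (-2)·ω_8^15 + (-2)·ω_8^20 + (-1)·ω_8^25 + (2)·ω_8^30 + (0)·ω_8^35

X[5] = 1.5858+2.5858i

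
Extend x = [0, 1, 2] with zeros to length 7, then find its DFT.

Original 3-point DFT: [3, -1.5000+0.8660i, -1.5000-0.8660i]
Zero-padded 7-point DFT provides frequency interpolation.

DFT_7([x, 0, ...]) = [3, 0.1784-2.7317i, -2.0245-0.1072i, 0.3460+1.1298i, 0.3460-1.1298i, -2.0245+0.1072i, 0.1784+2.7317i]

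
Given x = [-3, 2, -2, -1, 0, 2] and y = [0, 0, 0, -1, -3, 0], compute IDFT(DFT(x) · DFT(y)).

(x ⊛ y)[n] = Σ(m=0 to 5) x[m] · y[(n-m) mod 6]

Computing each output sample:
(x ⊛ y)[0] = 7
(x ⊛ y)[1] = 3
(x ⊛ y)[2] = -2
(x ⊛ y)[3] = -3
(x ⊛ y)[4] = 7
(x ⊛ y)[5] = -4

x ⊛ y = [7, 3, -2, -3, 7, -4]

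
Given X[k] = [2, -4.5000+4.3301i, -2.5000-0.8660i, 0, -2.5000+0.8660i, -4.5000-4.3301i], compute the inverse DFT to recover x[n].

x[n] = (1/6) Σ(k=0 to 5) X[k] · e^(2πikn/6)

Computing each x[n]:
x[0] = -2
x[1] = -1
x[2] = 0
x[3] = 1
x[4] = 3
x[5] = 1

x = [-2, -1, 0, 1, 3, 1]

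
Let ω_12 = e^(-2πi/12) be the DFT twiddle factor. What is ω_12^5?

ω_12^5 = e^(-2πi·5/12)
= cos(-2π·5/12) + i·sin(-2π·5/12)
= cos(-10π/12) + i·sin(-10π/12)

ω_12^5 = cos(-10π/12) + i·sin(-10π/12) = -0.8660-0.5000i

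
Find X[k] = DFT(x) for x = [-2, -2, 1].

X[k] = Σ(n=0 to 2) x[n] · ω_3^(nk)
where ω_3 = e^(-2πi/3)

Computing each X[k]:
X[0] = -3
X[1] = -1.5000+2.5981i
X[2] = -1.5000-2.5981i

X = [-3, -1.5000+2.5981i, -1.5000-2.5981i]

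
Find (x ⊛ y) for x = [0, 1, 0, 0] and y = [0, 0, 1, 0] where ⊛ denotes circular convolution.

(x ⊛ y)[n] = Σ(m=0 to 3) x[m] · y[(n-m) mod 4]

Computing each output sample:
(x ⊛ y)[0] = 0
(x ⊛ y)[1] = 0
(x ⊛ y)[2] = 0
(x ⊛ y)[3] = 1

x ⊛ y = [0, 0, 0, 1]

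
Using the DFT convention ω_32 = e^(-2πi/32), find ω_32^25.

ω_32^25 = e^(-2πi·25/32)
= cos(-2π·25/32) + i·sin(-2π·25/32)
= cos(-50π/32) + i·sin(-50π/32)

ω_32^25 = cos(-50π/32) + i·sin(-50π/32) = 0.1951+0.9808i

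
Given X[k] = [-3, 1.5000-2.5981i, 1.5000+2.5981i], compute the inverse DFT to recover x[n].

x[n] = (1/3) Σ(k=0 to 2) X[k] · e^(2πikn/3)

Computing each x[n]:
x[0] = 0
x[1] = 0
x[2] = -3

x = [0, 0, -3]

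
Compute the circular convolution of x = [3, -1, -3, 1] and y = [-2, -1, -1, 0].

(x ⊛ y)[n] = Σ(m=0 to 3) x[m] · y[(n-m) mod 4]

Computing each output sample:
(x ⊛ y)[0] = -4
(x ⊛ y)[1] = -2
(x ⊛ y)[2] = 4
(x ⊛ y)[3] = 2

x ⊛ y = [-4, -2, 4, 2]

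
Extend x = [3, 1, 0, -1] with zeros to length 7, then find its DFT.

Original 4-point DFT: [3, 3-2i, 3, 3+2i]
Zero-padded 7-point DFT provides frequency interpolation.

DFT_7([x, 0, ...]) = [3, 4.5245-0.3479i, 2.1540-1.7568i, 2.3216+0.5410i, 2.3216-0.5410i, 2.1540+1.7568i, 4.5245+0.3479i]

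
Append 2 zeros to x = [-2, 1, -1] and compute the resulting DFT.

Original 3-point DFT: [-2, -2.0000-1.7321i, -2.0000+1.7321i]
Zero-padded 5-point DFT provides frequency interpolation.

DFT_5([x, 0, ...]) = [-2, -0.8820-0.3633i, -3.1180-1.5388i, -3.1180+1.5388i, -0.8820+0.3633i]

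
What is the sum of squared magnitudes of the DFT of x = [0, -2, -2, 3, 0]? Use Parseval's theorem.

Parseval: Σ|x[n]|² = (1/N)Σ|X[k]|², so Σ|X[k]|² = N·Σ|x[n]|² = 5·17.0000

Σ|X[k]|² = N·Σ|x[n]|² = 5·17.0000 = 85.0000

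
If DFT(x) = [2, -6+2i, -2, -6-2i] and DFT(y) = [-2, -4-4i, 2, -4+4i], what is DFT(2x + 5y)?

By linearity: DFT(2x + 5y) = 2·DFT(x) + 5·DFT(y)
= 2·[2, -6+2i, -2, -6-2i] + 5·[-2, -4-4i, 2, -4+4i]

Computing element-wise:
Z[0] = 2·(2) + 5·(-2) = -6
Z[1] = 2·(-6+2i) + 5·(-4-4i) = -32-16i
Z[2] = 2·(-2) + 5·(2) = 6
Z[3] = 2·(-6-2i) + 5·(-4+4i) = -32+16i

DFT(2x + 5y) = 2·X + 5·Y = [-6, -32-16i, 6, -32+16i]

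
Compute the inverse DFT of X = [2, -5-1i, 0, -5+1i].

x[n] = (1/4) Σ(k=0 to 3) X[k] · e^(2πikn/4)

Computing each x[n]:
x[0] = -2
x[1] = 1
x[2] = 3
x[3] = 0

x = [-2, 1, 3, 0]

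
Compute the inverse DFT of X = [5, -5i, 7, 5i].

x[n] = (1/4) Σ(k=0 to 3) X[k] · e^(2πikn/4)

Computing each x[n]:
x[0] = 3
x[1] = 2
x[2] = 3
x[3] = -3

x = [3, 2, 3, -3]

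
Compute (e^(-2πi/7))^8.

Since ω_7^7 = 1, powers reduce modulo 7.
8 mod 7 = 1
So ω_7^8 = ω_7^1 = e^(-2πi·1/7)

ω_7^8 = ω_7^1 = 0.6235-0.7818i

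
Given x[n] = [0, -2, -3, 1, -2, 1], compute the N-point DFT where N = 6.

X[k] = Σ(n=0 to 5) x[n] · ω_6^(nk)
where ω_6 = e^(-2πi/6)

Computing each X[k]:
X[0] = -5
X[1] = 1.0000+3.4641i
X[2] = 4.0000+1.7321i
X[3] = -5
X[4] = 4.0000-1.7321i
X[5] = 1.0000-3.4641i

X = [-5, 1.0000+3.4641i, 4.0000+1.7321i, -5, 4.0000-1.7321i, 1.0000-3.4641i]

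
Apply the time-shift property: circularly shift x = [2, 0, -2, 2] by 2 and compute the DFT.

Time shift by 2: X_shifted[k] = ω_4^(2k) · X[k]
Shifted x = [-2, 2, 2, 0]

DFT(x[n-2]) = [2, -4-2i, -2, -4+2i]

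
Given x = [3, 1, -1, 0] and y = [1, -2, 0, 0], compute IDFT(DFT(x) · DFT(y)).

(x ⊛ y)[n] = Σ(m=0 to 3) x[m] · y[(n-m) mod 4]

Computing each output sample:
(x ⊛ y)[0] = 3
(x ⊛ y)[1] = -5
(x ⊛ y)[2] = -3
(x ⊛ y)[3] = 2

x ⊛ y = [3, -5, -3, 2]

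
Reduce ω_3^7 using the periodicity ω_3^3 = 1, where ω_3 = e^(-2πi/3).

Since ω_3^3 = 1, powers reduce modulo 3.
7 mod 3 = 1
So ω_3^7 = ω_3^1 = e^(-2πi·1/3)

ω_3^7 = ω_3^1 = -0.5000-0.8660i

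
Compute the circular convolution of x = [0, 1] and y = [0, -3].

(x ⊛ y)[n] = Σ(m=0 to 1) x[m] · y[(n-m) mod 2]

Computing each output sample:
(x ⊛ y)[0] = -3
(x ⊛ y)[1] = 0

x ⊛ y = [-3, 0]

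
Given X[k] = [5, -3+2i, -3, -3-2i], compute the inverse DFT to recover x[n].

x[n] = (1/4) Σ(k=0 to 3) X[k] · e^(2πikn/4)

Computing each x[n]:
x[0] = -1
x[1] = 1
x[2] = 2
x[3] = 3

x = [-1, 1, 2, 3]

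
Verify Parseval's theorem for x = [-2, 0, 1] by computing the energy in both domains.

Time domain:
Σ|x[n]|² = |-2|² + |0|² + |1|² = 5.0000

Frequency domain:
(1/3)Σ|X[k]|² = (1/3)(|-1|² + |-2.5000+0.8660i|² + |-2.5000-0.8660i|²) = (1/3)·15.0000 = 5.0000

Both sides agree, confirming Parseval's theorem.

Σ|x[n]|² = (1/N)Σ|X[k]|² = 5.0000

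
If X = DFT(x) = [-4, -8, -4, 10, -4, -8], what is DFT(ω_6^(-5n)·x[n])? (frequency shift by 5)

Modulation property: DFT(ω_6^(-5n)·x[n]) = X[(k-5) mod 6], so circularly shift X by 5 positions.

X[k-5] = [-8, -4, 10, -4, -8, -4]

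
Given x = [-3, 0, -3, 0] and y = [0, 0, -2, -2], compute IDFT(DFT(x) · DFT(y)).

(x ⊛ y)[n] = Σ(m=0 to 3) x[m] · y[(n-m) mod 4]

Computing each output sample:
(x ⊛ y)[0] = 6
(x ⊛ y)[1] = 6
(x ⊛ y)[2] = 6
(x ⊛ y)[3] = 6

x ⊛ y = [6, 6, 6, 6]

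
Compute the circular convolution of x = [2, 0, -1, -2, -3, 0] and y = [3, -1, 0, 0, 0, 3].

(x ⊛ y)[n] = Σ(m=0 to 5) x[m] · y[(n-m) mod 6]

Computing each output sample:
(x ⊛ y)[0] = 6
(x ⊛ y)[1] = -5
(x ⊛ y)[2] = -9
(x ⊛ y)[3] = -14
(x ⊛ y)[4] = -7
(x ⊛ y)[5] = 9

x ⊛ y = [6, -5, -9, -14, -7, 9]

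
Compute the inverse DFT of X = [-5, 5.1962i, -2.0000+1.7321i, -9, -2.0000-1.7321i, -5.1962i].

x[n] = (1/6) Σ(k=0 to 5) X[k] · e^(2πikn/6)

Computing each x[n]:
x[0] = -3
x[1] = -1
x[2] = -3
x[3] = 0
x[4] = -1
x[5] = 3

x = [-3, -1, -3, 0, -1, 3]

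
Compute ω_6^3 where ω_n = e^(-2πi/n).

ω_6^3 = e^(-2πi·3/6)
= cos(-2π·3/6) + i·sin(-2π·3/6)
= cos(-6π/6) + i·sin(-6π/6)

ω_6^3 = cos(-6π/6) + i·sin(-6π/6) = -1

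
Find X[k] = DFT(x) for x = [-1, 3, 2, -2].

X[k] = Σ(n=0 to 3) x[n] · ω_4^(nk)
where ω_4 = e^(-2πi/4)

Computing each X[k]:
X[0] = 2
X[1] = -3-5i
X[2] = 0
X[3] = -3+5i

X = [2, -3-5i, 0, -3+5i]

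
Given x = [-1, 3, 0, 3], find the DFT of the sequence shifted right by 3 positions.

Time shift by 3: X_shifted[k] = ω_4^(3k) · X[k]
Shifted x = [3, 0, 3, -1]

DFT(x[n-3]) = [5, -1i, 7, 1i]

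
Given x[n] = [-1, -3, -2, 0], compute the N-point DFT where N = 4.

X[k] = Σ(n=0 to 3) x[n] · ω_4^(nk)
where ω_4 = e^(-2πi/4)

Computing each X[k]:
X[0] = -6
X[1] = 1+3i
X[2] = 0
X[3] = 1-3i

X = [-6, 1+3i, 0, 1-3i]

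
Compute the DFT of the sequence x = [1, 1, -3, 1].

X[k] = Σ(n=0 to 3) x[n] · ω_4^(nk)
where ω_4 = e^(-2πi/4)

Computing each X[k]:
X[0] = 0
X[1] = 4
X[2] = -4
X[3] = 4

X = [0, 4, -4, 4]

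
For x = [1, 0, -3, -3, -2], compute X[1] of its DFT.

X[1] = Σ(n=0 to 4) x[n] · ω_5^(1n) where ω_5 = e^(-2πi/5)
= (1)·ω_5^0 + (0)·ω_5^1 + (-3)·ω_5^2 + (-3)·ω_5^3 + (-2)·ω_5^4

X[1] = 5.2361-1.9021i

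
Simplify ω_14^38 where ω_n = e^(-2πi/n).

Since ω_14^14 = 1, powers reduce modulo 14.
38 mod 14 = 10
So ω_14^38 = ω_14^10 = e^(-2πi·10/14)

ω_14^38 = ω_14^10 = -0.2225+0.9749i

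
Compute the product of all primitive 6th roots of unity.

The primitive 6th roots of unity are ω_6^k for k coprime to 6: k ∈ {1, 5}
Their product equals the constant term of the cyclotomic polynomial Φ_6(x) up to sign.
For n ≥ 3, the product of all primitive nth roots of unity is 1. (For n=1 it is 1; for n=2 it is -1.)

1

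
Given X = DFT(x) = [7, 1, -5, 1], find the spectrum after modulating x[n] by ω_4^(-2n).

Modulation property: DFT(ω_4^(-2n)·x[n]) = X[(k-2) mod 4], so circularly shift X by 2 positions.

X[k-2] = [-5, 1, 7, 1]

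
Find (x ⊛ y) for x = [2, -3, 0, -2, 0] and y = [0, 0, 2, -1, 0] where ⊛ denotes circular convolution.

(x ⊛ y)[n] = Σ(m=0 to 4) x[m] · y[(n-m) mod 5]

Computing each output sample:
(x ⊛ y)[0] = -4
(x ⊛ y)[1] = 2
(x ⊛ y)[2] = 4
(x ⊛ y)[3] = -8
(x ⊛ y)[4] = 3

x ⊛ y = [-4, 2, 4, -8, 3]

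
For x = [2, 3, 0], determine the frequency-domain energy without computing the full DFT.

Parseval: Σ|x[n]|² = (1/N)Σ|X[k]|², so Σ|X[k]|² = N·Σ|x[n]|² = 3·13.0000

Σ|X[k]|² = N·Σ|x[n]|² = 3·13.0000 = 39.0000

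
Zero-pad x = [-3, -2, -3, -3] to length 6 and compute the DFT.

Original 4-point DFT: [-11, -1i, -1, 1i]
Zero-padded 6-point DFT provides frequency interpolation.

DFT_6([x, 0, ...]) = [-11, 0.5000+4.3301i, -3.5000-0.8660i, -1, -3.5000+0.8660i, 0.5000-4.3301i]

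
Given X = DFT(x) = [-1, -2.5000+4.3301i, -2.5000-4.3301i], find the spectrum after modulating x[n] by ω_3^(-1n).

Modulation property: DFT(ω_3^(-1n)·x[n]) = X[(k-1) mod 3], so circularly shift X by 1 positions.

X[k-1] = [-2.5000-4.3301i, -1, -2.5000+4.3301i]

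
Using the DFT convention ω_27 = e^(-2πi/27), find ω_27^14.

ω_27^14 = e^(-2πi·14/27)
= cos(-2π·14/27) + i·sin(-2π·14/27)
= cos(-28π/27) + i·sin(-28π/27)

ω_27^14 = cos(-28π/27) + i·sin(-28π/27) = -0.9932+0.1161i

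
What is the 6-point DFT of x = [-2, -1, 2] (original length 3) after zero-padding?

Original 3-point DFT: [-1, -2.5000+2.5981i, -2.5000-2.5981i]
Zero-padded 6-point DFT provides frequency interpolation.

DFT_6([x, 0, ...]) = [-1, -3.5000-0.8660i, -2.5000+2.5981i, 1, -2.5000-2.5981i, -3.5000+0.8660i]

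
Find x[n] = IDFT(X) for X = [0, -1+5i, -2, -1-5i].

x[n] = (1/4) Σ(k=0 to 3) X[k] · e^(2πikn/4)

Computing each x[n]:
x[0] = -1
x[1] = -2
x[2] = 0
x[3] = 3

x = [-1, -2, 0, 3]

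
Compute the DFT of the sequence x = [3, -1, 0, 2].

X[k] = Σ(n=0 to 3) x[n] · ω_4^(nk)
where ω_4 = e^(-2πi/4)

Computing each X[k]:
X[0] = 4
X[1] = 3+3i
X[2] = 2
X[3] = 3-3i

X = [4, 3+3i, 2, 3-3i]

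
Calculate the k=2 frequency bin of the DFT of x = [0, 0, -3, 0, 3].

X[2] = Σ(n=0 to 4) x[n] · ω_5^(2n) where ω_5 = e^(-2πi/5)
= (0)·ω_5^0 + (0)·ω_5^2 + (-3)·ω_5^4 + (0)·ω_5^6 + (3)·ω_5^8

X[2] = -3.3541-1.0898i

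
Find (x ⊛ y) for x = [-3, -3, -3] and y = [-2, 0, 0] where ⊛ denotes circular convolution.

(x ⊛ y)[n] = Σ(m=0 to 2) x[m] · y[(n-m) mod 3]

Computing each output sample:
(x ⊛ y)[0] = 6
(x ⊛ y)[1] = 6
(x ⊛ y)[2] = 6

x ⊛ y = [6, 6, 6]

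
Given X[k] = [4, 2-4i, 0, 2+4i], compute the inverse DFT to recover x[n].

x[n] = (1/4) Σ(k=0 to 3) X[k] · e^(2πikn/4)

Computing each x[n]:
x[0] = 2
x[1] = 3
x[2] = 0
x[3] = -1

x = [2, 3, 0, -1]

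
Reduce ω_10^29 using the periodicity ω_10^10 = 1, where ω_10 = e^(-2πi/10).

Since ω_10^10 = 1, powers reduce modulo 10.
29 mod 10 = 9
So ω_10^29 = ω_10^9 = e^(-2πi·9/10)

ω_10^29 = ω_10^9 = 0.8090+0.5878i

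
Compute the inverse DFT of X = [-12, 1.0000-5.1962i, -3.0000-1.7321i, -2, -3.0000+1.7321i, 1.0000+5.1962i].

x[n] = (1/6) Σ(k=0 to 5) X[k] · e^(2πikn/6)

Computing each x[n]:
x[0] = -3
x[1] = 1
x[2] = -1
x[3] = -3
x[4] = -3
x[5] = -3

x = [-3, 1, -1, -3, -3, -3]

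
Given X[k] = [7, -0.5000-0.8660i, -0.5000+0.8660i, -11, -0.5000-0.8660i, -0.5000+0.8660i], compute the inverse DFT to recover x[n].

x[n] = (1/6) Σ(k=0 to 5) X[k] · e^(2πikn/6)

Computing each x[n]:
x[0] = -1
x[1] = 3
x[2] = 0
x[3] = 3
x[4] = -1
x[5] = 3

x = [-1, 3, 0, 3, -1, 3]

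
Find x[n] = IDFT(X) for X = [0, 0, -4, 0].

x[n] = (1/4) Σ(k=0 to 3) X[k] · e^(2πikn/4)

Computing each x[n]:
x[0] = -1
x[1] = 1
x[2] = -1
x[3] = 1

x = [-1, 1, -1, 1]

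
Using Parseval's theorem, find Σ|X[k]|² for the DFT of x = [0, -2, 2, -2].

Parseval: Σ|x[n]|² = (1/N)Σ|X[k]|², so Σ|X[k]|² = N·Σ|x[n]|² = 4·12.0000

Σ|X[k]|² = N·Σ|x[n]|² = 4·12.0000 = 48.0000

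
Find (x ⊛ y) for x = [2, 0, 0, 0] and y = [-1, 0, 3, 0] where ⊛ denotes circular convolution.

(x ⊛ y)[n] = Σ(m=0 to 3) x[m] · y[(n-m) mod 4]

Computing each output sample:
(x ⊛ y)[0] = -2
(x ⊛ y)[1] = 0
(x ⊛ y)[2] = 6
(x ⊛ y)[3] = 0

x ⊛ y = [-2, 0, 6, 0]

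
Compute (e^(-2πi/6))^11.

Since ω_6^6 = 1, powers reduce modulo 6.
11 mod 6 = 5
So ω_6^11 = ω_6^5 = e^(-2πi·5/6)

ω_6^11 = ω_6^5 = 0.5000+0.8660i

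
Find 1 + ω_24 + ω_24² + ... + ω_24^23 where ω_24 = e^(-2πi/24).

Sum of all nth roots of unity equals 0 for n > 1 (geometric series with r ≠ 1).

0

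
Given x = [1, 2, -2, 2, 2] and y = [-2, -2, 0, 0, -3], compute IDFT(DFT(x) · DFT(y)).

(x ⊛ y)[n] = Σ(m=0 to 4) x[m] · y[(n-m) mod 5]

Computing each output sample:
(x ⊛ y)[0] = -12
(x ⊛ y)[1] = 0
(x ⊛ y)[2] = -6
(x ⊛ y)[3] = -6
(x ⊛ y)[4] = -11

x ⊛ y = [-12, 0, -6, -6, -11]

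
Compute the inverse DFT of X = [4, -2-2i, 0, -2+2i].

x[n] = (1/4) Σ(k=0 to 3) X[k] · e^(2πikn/4)

Computing each x[n]:
x[0] = 0
x[1] = 2
x[2] = 2
x[3] = 0

x = [0, 2, 2, 0]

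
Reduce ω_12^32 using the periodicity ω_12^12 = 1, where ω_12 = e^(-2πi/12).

Since ω_12^12 = 1, powers reduce modulo 12.
32 mod 12 = 8
So ω_12^32 = ω_12^8 = e^(-2πi·8/12)

ω_12^32 = ω_12^8 = -0.5000+0.8660i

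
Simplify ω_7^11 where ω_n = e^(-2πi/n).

Since ω_7^7 = 1, powers reduce modulo 7.
11 mod 7 = 4
So ω_7^11 = ω_7^4 = e^(-2πi·4/7)

ω_7^11 = ω_7^4 = -0.9010+0.4339i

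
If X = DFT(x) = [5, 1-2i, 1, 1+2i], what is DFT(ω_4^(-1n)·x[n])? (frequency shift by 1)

Modulation property: DFT(ω_4^(-1n)·x[n]) = X[(k-1) mod 4], so circularly shift X by 1 positions.

X[k-1] = [1+2i, 5, 1-2i, 1]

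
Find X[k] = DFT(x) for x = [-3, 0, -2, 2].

X[k] = Σ(n=0 to 3) x[n] · ω_4^(nk)
where ω_4 = e^(-2πi/4)

Computing each X[k]:
X[0] = -3
X[1] = -1+2i
X[2] = -7
X[3] = -1-2i

X = [-3, -1+2i, -7, -1-2i]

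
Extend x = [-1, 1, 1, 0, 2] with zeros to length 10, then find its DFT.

Original 5-point DFT: [3, -0.8820+0.3633i, -3.1180+1.5388i, -3.1180-1.5388i, -0.8820-0.3633i]
Zero-padded 10-point DFT provides frequency interpolation.

DFT_10([x, 0, ...]) = [3, -1.5000-2.7144i, -0.8820+0.3633i, -1.5000-2.2654i, -3.1180+1.5388i, 1, -3.1180-1.5388i, -1.5000+2.2654i, -0.8820-0.3633i, -1.5000+2.7144i]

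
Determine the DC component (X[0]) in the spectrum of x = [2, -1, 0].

X[0] = Σ(n=0 to 2) x[n] · ω_3^0 = Σ x[n]
= (2) + (-1) + (0)

X[0] = 1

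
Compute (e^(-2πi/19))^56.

Since ω_19^19 = 1, powers reduce modulo 19.
56 mod 19 = 18
So ω_19^56 = ω_19^18 = e^(-2πi·18/19)

ω_19^56 = ω_19^18 = 0.9458+0.3247i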